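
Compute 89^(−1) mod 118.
89^(−1) ≡ 61 (mod 118)

Apply the extended Euclidean algorithm to (118, 89), tracking rows (r, s, t) with s·118 + t·89 = r. Each division r_prev = q·r_cur + r_new produces the new row as (previous row) − q·(current row):
  row A: (118, 1, 0)   [1·118 + 0·89 = 118]
  row B: (89, 0, 1)   [0·118 + 1·89 = 89]
  118 = 1·89 + 29   → row C = row A − 1·row B = (29, 1, −1)   [check: 1·118 − 1·89 = 29]
  89 = 3·29 + 2   → row D = row B − 3·row C = (2, −3, 4)   [check: −3·118 + 4·89 = 2]
  29 = 14·2 + 1   → row E = row C − 14·row D = (1, 43, −57)   [check: 43·118 − 57·89 = 1]
  2 = 2·1 + 0   → remainder 0, stop. gcd = 1 (last nonzero row E).
The gcd is 1, so 89 is invertible mod 118. The last nonzero row gives 43·118 − 57·89 = 1, so t = −57. So 89^(−1) ≡ −57 ≡ 61 (mod 118). Verify: 89 · 61 = 5429 ≡ 1 (mod 118). ✓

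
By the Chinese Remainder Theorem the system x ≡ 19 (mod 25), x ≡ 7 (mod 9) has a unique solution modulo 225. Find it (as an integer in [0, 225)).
x ≡ 169 (mod 225); the representative in [0, 225) is 169

The moduli 25, 9 are pairwise coprime, so by the CRT there is a unique solution mod 25·9 = 225.
Solve by successive substitution. Start with x ≡ 19 (mod 25).
  Combine with x ≡ 7 (mod 9): write x = 19 + 25·t and require 19 + 25·t ≡ 7 (mod 9), i.e. 25·t ≡ 7 − 19 ≡ 6 (mod 9). Since 25^(−1) ≡ 4 (mod 9) (25 ≡ 7 (mod 9)), t ≡ 4·6 ≡ 6 (mod 9). So x ≡ 19 + 25·6 = 169 (mod 225).
Unique solution in [0, 225): x = 169.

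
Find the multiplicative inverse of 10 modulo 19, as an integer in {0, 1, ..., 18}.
10^(−1) ≡ 2 (mod 19)

Apply the extended Euclidean algorithm to (19, 10), tracking rows (r, s, t) with s·19 + t·10 = r. Each division r_prev = q·r_cur + r_new produces the new row as (previous row) − q·(current row):
  row A: (19, 1, 0)   [1·19 + 0·10 = 19]
  row B: (10, 0, 1)   [0·19 + 1·10 = 10]
  19 = 1·10 + 9   → row C = row A − 1·row B = (9, 1, −1)   [check: 1·19 − 1·10 = 9]
  10 = 1·9 + 1   → row D = row B − 1·row C = (1, −1, 2)   [check: −1·19 + 2·10 = 1]
  9 = 9·1 + 0   → remainder 0, stop. gcd = 1 (last nonzero row D).
The gcd is 1, so 10 is invertible mod 19. The last nonzero row gives −1·19 + 2·10 = 1, so t = 2. So 10^(−1) ≡ 2 (mod 19). Verify: 10 · 2 = 20 ≡ 1 (mod 19). ✓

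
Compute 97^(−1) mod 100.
97^(−1) ≡ 33 (mod 100)

Apply the extended Euclidean algorithm to (100, 97), tracking rows (r, s, t) with s·100 + t·97 = r. Each division r_prev = q·r_cur + r_new produces the new row as (previous row) − q·(current row):
  row A: (100, 1, 0)   [1·100 + 0·97 = 100]
  row B: (97, 0, 1)   [0·100 + 1·97 = 97]
  100 = 1·97 + 3   → row C = row A − 1·row B = (3, 1, −1)   [check: 1·100 − 1·97 = 3]
  97 = 32·3 + 1   → row D = row B − 32·row C = (1, −32, 33)   [check: −32·100 + 33·97 = 1]
  3 = 3·1 + 0   → remainder 0, stop. gcd = 1 (last nonzero row D).
The gcd is 1, so 97 is invertible mod 100. The last nonzero row gives −32·100 + 33·97 = 1, so t = 33. So 97^(−1) ≡ 33 (mod 100). Verify: 97 · 33 = 3201 ≡ 1 (mod 100). ✓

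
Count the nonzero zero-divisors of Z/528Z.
Z/528Z has 367 nonzero zero-divisors

In Z/528Z each nonzero element is either a unit (gcd with 528 is 1) or a zero-divisor (gcd > 1). The number of units is φ(528): factorise 528 = 2^4 · 3 · 11, so φ(528) = (2^4 − 2^3) · (3 − 1) · (11 − 1) = 8 · 2 · 10 = 160. The nonzero elements number 528 − 1 = 527. Hence the nonzero zero-divisors number 527 − 160 = 367.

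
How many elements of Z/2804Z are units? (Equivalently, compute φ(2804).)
An element a ∈ Z/2804Z is a unit iff gcd(a, 2804) = 1, so the number of units is φ(2804). φ is multiplicative, with φ(p^e) = p^e − p^(e−1). Factorise 2804 = 2^2 · 701. Then
  φ(2804) = (2^2 − 2^1) · (701 − 1) = 2 · 700 = 1400.

Final answer: Z/2804Z has φ(2804) = 1400 units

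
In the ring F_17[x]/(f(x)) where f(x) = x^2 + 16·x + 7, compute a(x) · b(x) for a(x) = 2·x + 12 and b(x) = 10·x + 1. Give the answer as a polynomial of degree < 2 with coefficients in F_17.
a · b ≡ 6·x + 8 (mod f(x))

Multiply as integer polynomials: a · b = 20·x^2 + 122·x + 12. Reducing coefficients mod 17: a · b ≡ 3·x^2 + 3·x + 12. Now divide by f(x) = x^2 + 16·x + 7 in F_17[x], eliminating the leading term at each step:
  leading term 3·x^2: subtract (3)·f(x) = 3·x^2 + 14·x + 4, leaving 6·x + 8 (coefficients mod 17)
The degree is now < 2, so this is the remainder. Hence a · b ≡ 6·x + 8 in F_17[x]/(f).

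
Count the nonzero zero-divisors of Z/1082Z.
In Z/1082Z each nonzero element is either a unit (gcd with 1082 is 1) or a zero-divisor (gcd > 1). The number of units is φ(1082): factorise 1082 = 2 · 541, so φ(1082) = (2 − 1) · (541 − 1) = 1 · 540 = 540. The nonzero elements number 1082 − 1 = 1081. Hence the nonzero zero-divisors number 1081 − 540 = 541.

Final answer: Z/1082Z has 541 nonzero zero-divisors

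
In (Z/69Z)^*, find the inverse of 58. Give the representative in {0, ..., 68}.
58^(−1) ≡ 25 (mod 69)

Apply the extended Euclidean algorithm to (69, 58), tracking rows (r, s, t) with s·69 + t·58 = r. Each division r_prev = q·r_cur + r_new produces the new row as (previous row) − q·(current row):
  row A: (69, 1, 0)   [1·69 + 0·58 = 69]
  row B: (58, 0, 1)   [0·69 + 1·58 = 58]
  69 = 1·58 + 11   → row C = row A − 1·row B = (11, 1, −1)   [check: 1·69 − 1·58 = 11]
  58 = 5·11 + 3   → row D = row B − 5·row C = (3, −5, 6)   [check: −5·69 + 6·58 = 3]
  11 = 3·3 + 2   → row E = row C − 3·row D = (2, 16, −19)   [check: 16·69 − 19·58 = 2]
  3 = 1·2 + 1   → row F = row D − 1·row E = (1, −21, 25)   [check: −21·69 + 25·58 = 1]
  2 = 2·1 + 0   → remainder 0, stop. gcd = 1 (last nonzero row F).
The gcd is 1, so 58 is invertible mod 69. The last nonzero row gives −21·69 + 25·58 = 1, so t = 25. So 58^(−1) ≡ 25 (mod 69). Verify: 58 · 25 = 1450 ≡ 1 (mod 69). ✓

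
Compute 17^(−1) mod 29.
17^(−1) ≡ 12 (mod 29)

Apply the extended Euclidean algorithm to (29, 17), tracking rows (r, s, t) with s·29 + t·17 = r. Each division r_prev = q·r_cur + r_new produces the new row as (previous row) − q·(current row):
  row A: (29, 1, 0)   [1·29 + 0·17 = 29]
  row B: (17, 0, 1)   [0·29 + 1·17 = 17]
  29 = 1·17 + 12   → row C = row A − 1·row B = (12, 1, −1)   [check: 1·29 − 1·17 = 12]
  17 = 1·12 + 5   → row D = row B − 1·row C = (5, −1, 2)   [check: −1·29 + 2·17 = 5]
  12 = 2·5 + 2   → row E = row C − 2·row D = (2, 3, −5)   [check: 3·29 − 5·17 = 2]
  5 = 2·2 + 1   → row F = row D − 2·row E = (1, −7, 12)   [check: −7·29 + 12·17 = 1]
  2 = 2·1 + 0   → remainder 0, stop. gcd = 1 (last nonzero row F).
The gcd is 1, so 17 is invertible mod 29. The last nonzero row gives −7·29 + 12·17 = 1, so t = 12. So 17^(−1) ≡ 12 (mod 29). Verify: 17 · 12 = 204 ≡ 1 (mod 29). ✓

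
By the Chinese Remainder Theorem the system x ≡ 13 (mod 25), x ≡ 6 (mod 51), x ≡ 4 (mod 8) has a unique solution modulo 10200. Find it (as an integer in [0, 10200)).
x ≡ 4188 (mod 10200); the representative in [0, 10200) is 4188

The moduli 25, 51, 8 are pairwise coprime, so by the CRT there is a unique solution mod 25·51·8 = 10200.
Solve by successive substitution. Start with x ≡ 13 (mod 25).
  Combine with x ≡ 6 (mod 51): write x = 13 + 25·t and require 13 + 25·t ≡ 6 (mod 51), i.e. 25·t ≡ 6 − 13 ≡ 44 (mod 51). Since 25^(−1) ≡ 49 (mod 51), t ≡ 49·44 ≡ 14 (mod 51). So x ≡ 13 + 25·14 = 363 (mod 1275).
  Combine with x ≡ 4 (mod 8): write x = 363 + 1275·t and require 363 + 1275·t ≡ 4 (mod 8), i.e. 1275·t ≡ 4 − 363 ≡ 1 (mod 8). Since 1275^(−1) ≡ 3 (mod 8) (1275 ≡ 3 (mod 8)), t ≡ 3·1 ≡ 3 (mod 8). So x ≡ 363 + 1275·3 = 4188 (mod 10200).
Unique solution in [0, 10200): x = 4188.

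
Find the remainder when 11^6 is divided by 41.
Use repeated squaring. Binary(6) = 110. Walk through the bits of the exponent 6 left-to-right: at each bit after the leading one, square the running value, then multiply by 11 if the bit is 1 (always reducing mod 41):
  bit 1 = 1 (leading): start with 11.
  bit 2 = 1: square 11^2 = 121 ≡ 39; bit is 1, so multiply 39·11 = 429 ≡ 19 (mod 41).
  bit 3 = 0: square 19^2 = 361 ≡ 33 (mod 41).
Final value: 11^6 ≡ 33 (mod 41).

Final answer: 33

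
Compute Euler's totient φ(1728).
φ is multiplicative, with φ(p^e) = p^e − p^(e−1). Factorise 1728 = 2^6 · 3^3. Then
  φ(1728) = (2^6 − 2^5) · (3^3 − 3^2) = 32 · 18 = 576.

Final answer: φ(1728) = 576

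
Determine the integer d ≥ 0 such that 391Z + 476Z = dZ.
(391, 476) = (17); d = 17

In the PID Z, (a, b) is generated by gcd(a, b). Compute gcd(476, 391) with the extended Euclidean algorithm, tracking rows (r, s, t) with s·476 + t·391 = r:
  row A: (476, 1, 0)   [1·476 + 0·391 = 476]
  row B: (391, 0, 1)   [0·476 + 1·391 = 391]
  476 = 1·391 + 85   → row C = row A − 1·row B = (85, 1, −1)   [check: 1·476 − 1·391 = 85]
  391 = 4·85 + 51   → row D = row B − 4·row C = (51, −4, 5)   [check: −4·476 + 5·391 = 51]
  85 = 1·51 + 34   → row E = row C − 1·row D = (34, 5, −6)   [check: 5·476 − 6·391 = 34]
  51 = 1·34 + 17   → row F = row D − 1·row E = (17, −9, 11)   [check: −9·476 + 11·391 = 17]
  34 = 2·17 + 0   → remainder 0, stop. gcd = 17 (last nonzero row F).
So gcd(391, 476) = 17, with Bézout identity −9·476 + 11·391 = 17. Containment (⊇): the Bézout identity exhibits 17 as an element of (391, 476), giving (17) ⊆ (391, 476). Containment (⊆): since 17 | 391 and 17 | 476 (391 = 17·23, 476 = 17·28), every Z-linear combination of 391 and 476 is divisible by 17, so (391, 476) ⊆ (17). Therefore (391, 476) = (17), d = 17.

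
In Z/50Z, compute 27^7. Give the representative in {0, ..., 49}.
Use repeated squaring. Binary(7) = 111. Walk through the bits of the exponent 7 left-to-right: at each bit after the leading one, square the running value, then multiply by 27 if the bit is 1 (always reducing mod 50):
  bit 1 = 1 (leading): start with 27.
  bit 2 = 1: square 27^2 = 729 ≡ 29; bit is 1, so multiply 29·27 = 783 ≡ 33 (mod 50).
  bit 3 = 1: square 33^2 = 1089 ≡ 39; bit is 1, so multiply 39·27 = 1053 ≡ 3 (mod 50).
Final value: 27^7 ≡ 3 (mod 50).

Final answer: 3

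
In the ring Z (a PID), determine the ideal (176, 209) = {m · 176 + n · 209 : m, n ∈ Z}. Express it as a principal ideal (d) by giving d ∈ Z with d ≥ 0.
(176, 209) = (11); d = 11

In the PID Z, (a, b) is generated by gcd(a, b). Compute gcd(209, 176) with the extended Euclidean algorithm, tracking rows (r, s, t) with s·209 + t·176 = r:
  row A: (209, 1, 0)   [1·209 + 0·176 = 209]
  row B: (176, 0, 1)   [0·209 + 1·176 = 176]
  209 = 1·176 + 33   → row C = row A − 1·row B = (33, 1, −1)   [check: 1·209 − 1·176 = 33]
  176 = 5·33 + 11   → row D = row B − 5·row C = (11, −5, 6)   [check: −5·209 + 6·176 = 11]
  33 = 3·11 + 0   → remainder 0, stop. gcd = 11 (last nonzero row D).
So gcd(176, 209) = 11, with Bézout identity −5·209 + 6·176 = 11. Containment (⊇): the Bézout identity exhibits 11 as an element of (176, 209), giving (11) ⊆ (176, 209). Containment (⊆): since 11 | 176 and 11 | 209 (176 = 11·16, 209 = 11·19), every Z-linear combination of 176 and 209 is divisible by 11, so (176, 209) ⊆ (11). Therefore (176, 209) = (11), d = 11.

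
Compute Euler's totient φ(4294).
φ is multiplicative, with φ(p^e) = p^e − p^(e−1). Factorise 4294 = 2 · 19 · 113. Then
  φ(4294) = (2 − 1) · (19 − 1) · (113 − 1) = 1 · 18 · 112 = 2016.

Final answer: φ(4294) = 2016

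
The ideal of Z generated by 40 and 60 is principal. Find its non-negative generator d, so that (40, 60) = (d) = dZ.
In the PID Z, (a, b) is generated by gcd(a, b). Compute gcd(60, 40) with the extended Euclidean algorithm, tracking rows (r, s, t) with s·60 + t·40 = r:
  row A: (60, 1, 0)   [1·60 + 0·40 = 60]
  row B: (40, 0, 1)   [0·60 + 1·40 = 40]
  60 = 1·40 + 20   → row C = row A − 1·row B = (20, 1, −1)   [check: 1·60 − 1·40 = 20]
  40 = 2·20 + 0   → remainder 0, stop. gcd = 20 (last nonzero row C).
So gcd(40, 60) = 20, with Bézout identity 1·60 − 1·40 = 20. Containment (⊇): the Bézout identity exhibits 20 as an element of (40, 60), giving (20) ⊆ (40, 60). Containment (⊆): since 20 | 40 and 20 | 60 (40 = 20·2, 60 = 20·3), every Z-linear combination of 40 and 60 is divisible by 20, so (40, 60) ⊆ (20). Therefore (40, 60) = (20), d = 20.

Final answer: (40, 60) = (20); d = 20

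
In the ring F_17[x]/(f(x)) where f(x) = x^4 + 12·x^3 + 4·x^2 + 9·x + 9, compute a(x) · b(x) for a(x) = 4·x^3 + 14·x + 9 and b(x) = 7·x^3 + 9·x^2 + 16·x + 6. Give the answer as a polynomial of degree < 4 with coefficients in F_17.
Multiply as integer polynomials: a · b = 28·x^6 + 36·x^5 + 162·x^4 + 213·x^3 + 305·x^2 + 228·x + 54. Reducing coefficients mod 17: a · b ≡ 11·x^6 + 2·x^5 + 9·x^4 + 9·x^3 + 16·x^2 + 7·x + 3. Now divide by f(x) = x^4 + 12·x^3 + 4·x^2 + 9·x + 9 in F_17[x], eliminating the leading term at each step:
  leading term 11·x^6: subtract (11·x^2)·f(x) = 11·x^6 + 13·x^5 + 10·x^4 + 14·x^3 + 14·x^2, leaving 6·x^5 + 16·x^4 + 12·x^3 + 2·x^2 + 7·x + 3 (coefficients mod 17)
  leading term 6·x^5: subtract (6·x)·f(x) = 6·x^5 + 4·x^4 + 7·x^3 + 3·x^2 + 3·x, leaving 12·x^4 + 5·x^3 + 16·x^2 + 4·x + 3 (coefficients mod 17)
  leading term 12·x^4: subtract (12)·f(x) = 12·x^4 + 8·x^3 + 14·x^2 + 6·x + 6, leaving 14·x^3 + 2·x^2 + 15·x + 14 (coefficients mod 17)
The degree is now < 4, so this is the remainder. Hence a · b ≡ 14·x^3 + 2·x^2 + 15·x + 14 in F_17[x]/(f).

Final answer: a · b ≡ 14·x^3 + 2·x^2 + 15·x + 14 (mod f(x))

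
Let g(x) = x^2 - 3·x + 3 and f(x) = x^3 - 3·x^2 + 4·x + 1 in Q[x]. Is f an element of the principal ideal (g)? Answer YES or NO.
NO

In Q[x] the ideal (g) consists of all multiples of g, so f ∈ (g) iff g | f, i.e. iff the remainder of f on division by g is 0. Divide f by g (g is monic, so eliminate the leading term of the running remainder at each step):
  leading term x^3: subtract (x)·g(x) = x^3 - 3·x^2 + 3·x, leaving x + 1
The remainder r(x) = x + 1 ≠ 0 (and deg r < deg g), so g ∤ f, i.e. f ∉ (g).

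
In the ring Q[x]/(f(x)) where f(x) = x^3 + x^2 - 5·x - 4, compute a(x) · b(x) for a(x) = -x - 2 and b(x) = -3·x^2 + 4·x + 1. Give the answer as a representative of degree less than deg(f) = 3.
First multiply in Q[x] without reducing: a · b = 3·x^3 + 2·x^2 - 9·x - 2. Now divide by f(x) = x^3 + x^2 - 5·x - 4, eliminating the leading term at each step:
  leading term 3·x^3: subtract (3)·f(x) = 3·x^3 + 3·x^2 - 15·x - 12, leaving -x^2 + 6·x + 10
The degree is now < 3, so this is the remainder. Hence a · b ≡ -x^2 + 6·x + 10 in Q[x]/(f).

Final answer: a · b ≡ -x^2 + 6·x + 10 (mod f(x))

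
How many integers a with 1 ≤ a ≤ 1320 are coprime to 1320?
The number of a ∈ {1, ..., 1320} with gcd(a, 1320) = 1 is by definition Euler's totient φ(1320). φ is multiplicative, with φ(p^e) = p^e − p^(e−1). Factorise 1320 = 2^3 · 3 · 5 · 11. Then
  φ(1320) = (2^3 − 2^2) · (3 − 1) · (5 − 1) · (11 − 1) = 4 · 2 · 4 · 10 = 320.
So there are 320 such integers.

Final answer: 320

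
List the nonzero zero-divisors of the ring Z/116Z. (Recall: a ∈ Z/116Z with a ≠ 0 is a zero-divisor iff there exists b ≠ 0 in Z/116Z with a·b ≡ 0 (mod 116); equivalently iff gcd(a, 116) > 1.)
An element a ∈ Z/116Z (with a ≠ 0) is a zero-divisor iff gcd(a, 116) > 1 (because a is a unit precisely when gcd(a, n) = 1, and in Z/nZ every nonzero, non-unit element is a zero-divisor). Scan a = 1, ..., 115 and keep those with gcd(a, 116) > 1:
  gcd(2, 116) = 2, gcd(4, 116) = 4, gcd(6, 116) = 2, gcd(8, 116) = 4, gcd(10, 116) = 2, gcd(12, 116) = 4, gcd(14, 116) = 2, gcd(16, 116) = 4, gcd(18, 116) = 2, gcd(20, 116) = 4, gcd(22, 116) = 2, gcd(24, 116) = 4, gcd(26, 116) = 2, gcd(28, 116) = 4, gcd(29, 116) = 29, gcd(30, 116) = 2, gcd(32, 116) = 4, gcd(34, 116) = 2, gcd(36, 116) = 4, gcd(38, 116) = 2, gcd(40, 116) = 4, gcd(42, 116) = 2, gcd(44, 116) = 4, gcd(46, 116) = 2, gcd(48, 116) = 4, gcd(50, 116) = 2, gcd(52, 116) = 4, gcd(54, 116) = 2, gcd(56, 116) = 4, gcd(58, 116) = 58, gcd(60, 116) = 4, gcd(62, 116) = 2, gcd(64, 116) = 4, gcd(66, 116) = 2, gcd(68, 116) = 4, gcd(70, 116) = 2, gcd(72, 116) = 4, gcd(74, 116) = 2, gcd(76, 116) = 4, gcd(78, 116) = 2, gcd(80, 116) = 4, gcd(82, 116) = 2, gcd(84, 116) = 4, gcd(86, 116) = 2, gcd(87, 116) = 29, gcd(88, 116) = 4, gcd(90, 116) = 2, gcd(92, 116) = 4, gcd(94, 116) = 2, gcd(96, 116) = 4, gcd(98, 116) = 2, gcd(100, 116) = 4, gcd(102, 116) = 2, gcd(104, 116) = 4, gcd(106, 116) = 2, gcd(108, 116) = 4, gcd(110, 116) = 2, gcd(112, 116) = 4, gcd(114, 116) = 2.
All other a ∈ {1, ..., 115} have gcd(a, 116) = 1 and are units. So the nonzero zero-divisors are exactly the 59 values of a appearing in this scan.

Final answer: nonzero zero-divisors of Z/116Z = {2, 4, 6, 8, 10, 12, 14, 16, 18, 20, 22, 24, 26, 28, 29, 30, 32, 34, 36, 38, 40, 42, 44, 46, 48, 50, 52, 54, 56, 58, 60, 62, 64, 66, 68, 70, 72, 74, 76, 78, 80, 82, 84, 86, 87, 88, 90, 92, 94, 96, 98, 100, 102, 104, 106, 108, 110, 112, 114}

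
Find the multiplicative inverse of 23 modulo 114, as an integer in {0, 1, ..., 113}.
23^(−1) ≡ 5 (mod 114)

Apply the extended Euclidean algorithm to (114, 23), tracking rows (r, s, t) with s·114 + t·23 = r. Each division r_prev = q·r_cur + r_new produces the new row as (previous row) − q·(current row):
  row A: (114, 1, 0)   [1·114 + 0·23 = 114]
  row B: (23, 0, 1)   [0·114 + 1·23 = 23]
  114 = 4·23 + 22   → row C = row A − 4·row B = (22, 1, −4)   [check: 1·114 − 4·23 = 22]
  23 = 1·22 + 1   → row D = row B − 1·row C = (1, −1, 5)   [check: −1·114 + 5·23 = 1]
  22 = 22·1 + 0   → remainder 0, stop. gcd = 1 (last nonzero row D).
The gcd is 1, so 23 is invertible mod 114. The last nonzero row gives −1·114 + 5·23 = 1, so t = 5. So 23^(−1) ≡ 5 (mod 114). Verify: 23 · 5 = 115 ≡ 1 (mod 114). ✓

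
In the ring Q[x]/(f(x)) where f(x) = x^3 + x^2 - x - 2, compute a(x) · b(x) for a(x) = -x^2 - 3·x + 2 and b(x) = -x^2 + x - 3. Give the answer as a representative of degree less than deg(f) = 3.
First multiply in Q[x] without reducing: a · b = x^4 + 2·x^3 - 2·x^2 + 11·x - 6. Now divide by f(x) = x^3 + x^2 - x - 2, eliminating the leading term at each step:
  leading term x^4: subtract (x)·f(x) = x^4 + x^3 - x^2 - 2·x, leaving x^3 - x^2 + 13·x - 6
  leading term x^3: subtract (1)·f(x) = x^3 + x^2 - x - 2, leaving -2·x^2 + 14·x - 4
The degree is now < 3, so this is the remainder. Hence a · b ≡ -2·x^2 + 14·x - 4 in Q[x]/(f).

Final answer: a · b ≡ -2·x^2 + 14·x - 4 (mod f(x))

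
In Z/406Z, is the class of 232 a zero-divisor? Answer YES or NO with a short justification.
YES

gcd(232, 406) = 58 > 1, so 232 is not a unit in Z/406Z. In Z/nZ every nonzero non-unit is a zero-divisor: explicitly, take b = 406/gcd = 7 ≠ 0 (mod 406); then 232·7 = 1624 = 4·406, i.e. 232·7 ≡ 0 (mod 406). So 232 is a zero-divisor.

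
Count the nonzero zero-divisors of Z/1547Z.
Z/1547Z has 394 nonzero zero-divisors

In Z/1547Z each nonzero element is either a unit (gcd with 1547 is 1) or a zero-divisor (gcd > 1). The number of units is φ(1547): factorise 1547 = 7 · 13 · 17, so φ(1547) = (7 − 1) · (13 − 1) · (17 − 1) = 6 · 12 · 16 = 1152. The nonzero elements number 1547 − 1 = 1546. Hence the nonzero zero-divisors number 1546 − 1152 = 394.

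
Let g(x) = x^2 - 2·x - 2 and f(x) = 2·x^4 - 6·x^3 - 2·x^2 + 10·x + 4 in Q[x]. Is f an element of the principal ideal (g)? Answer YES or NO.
NO

In Q[x] the ideal (g) consists of all multiples of g, so f ∈ (g) iff g | f, i.e. iff the remainder of f on division by g is 0. Divide f by g (g is monic, so eliminate the leading term of the running remainder at each step):
  leading term 2·x^4: subtract (2·x^2)·g(x) = 2·x^4 - 4·x^3 - 4·x^2, leaving -2·x^3 + 2·x^2 + 10·x + 4
  leading term -2·x^3: subtract (-2·x)·g(x) = -2·x^3 + 4·x^2 + 4·x, leaving -2·x^2 + 6·x + 4
  leading term -2·x^2: subtract (-2)·g(x) = -2·x^2 + 4·x + 4, leaving 2·x
The remainder r(x) = 2·x ≠ 0 (and deg r < deg g), so g ∤ f, i.e. f ∉ (g).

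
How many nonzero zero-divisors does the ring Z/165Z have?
Z/165Z has 84 nonzero zero-divisors

In Z/165Z each nonzero element is either a unit (gcd with 165 is 1) or a zero-divisor (gcd > 1). The number of units is φ(165): factorise 165 = 3 · 5 · 11, so φ(165) = (3 − 1) · (5 − 1) · (11 − 1) = 2 · 4 · 10 = 80. The nonzero elements number 165 − 1 = 164. Hence the nonzero zero-divisors number 164 − 80 = 84.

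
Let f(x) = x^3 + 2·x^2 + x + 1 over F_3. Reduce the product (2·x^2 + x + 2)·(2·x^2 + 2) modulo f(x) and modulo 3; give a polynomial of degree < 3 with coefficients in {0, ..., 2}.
Multiply as integer polynomials: a · b = 4·x^4 + 2·x^3 + 8·x^2 + 2·x + 4. Reducing coefficients mod 3: a · b ≡ x^4 + 2·x^3 + 2·x^2 + 2·x + 1. Now divide by f(x) = x^3 + 2·x^2 + x + 1 in F_3[x], eliminating the leading term at each step:
  leading term x^4: subtract (x)·f(x) = x^4 + 2·x^3 + x^2 + x, leaving x^2 + x + 1 (coefficients mod 3)
The degree is now < 3, so this is the remainder. Hence a · b ≡ x^2 + x + 1 in F_3[x]/(f).

Final answer: a · b ≡ x^2 + x + 1 (mod f(x))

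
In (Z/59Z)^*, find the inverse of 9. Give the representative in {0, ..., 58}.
9^(−1) ≡ 46 (mod 59)

Apply the extended Euclidean algorithm to (59, 9), tracking rows (r, s, t) with s·59 + t·9 = r. Each division r_prev = q·r_cur + r_new produces the new row as (previous row) − q·(current row):
  row A: (59, 1, 0)   [1·59 + 0·9 = 59]
  row B: (9, 0, 1)   [0·59 + 1·9 = 9]
  59 = 6·9 + 5   → row C = row A − 6·row B = (5, 1, −6)   [check: 1·59 − 6·9 = 5]
  9 = 1·5 + 4   → row D = row B − 1·row C = (4, −1, 7)   [check: −1·59 + 7·9 = 4]
  5 = 1·4 + 1   → row E = row C − 1·row D = (1, 2, −13)   [check: 2·59 − 13·9 = 1]
  4 = 4·1 + 0   → remainder 0, stop. gcd = 1 (last nonzero row E).
The gcd is 1, so 9 is invertible mod 59. The last nonzero row gives 2·59 − 13·9 = 1, so t = −13. So 9^(−1) ≡ −13 ≡ 46 (mod 59). Verify: 9 · 46 = 414 ≡ 1 (mod 59). ✓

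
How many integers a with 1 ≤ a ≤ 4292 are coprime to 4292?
2016

The number of a ∈ {1, ..., 4292} with gcd(a, 4292) = 1 is by definition Euler's totient φ(4292). φ is multiplicative, with φ(p^e) = p^e − p^(e−1). Factorise 4292 = 2^2 · 29 · 37. Then
  φ(4292) = (2^2 − 2^1) · (29 − 1) · (37 − 1) = 2 · 28 · 36 = 2016.
So there are 2016 such integers.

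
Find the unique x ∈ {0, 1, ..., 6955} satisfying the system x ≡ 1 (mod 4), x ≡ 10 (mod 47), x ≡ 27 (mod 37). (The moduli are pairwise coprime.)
The moduli 4, 47, 37 are pairwise coprime, so by the CRT there is a unique solution mod 4·47·37 = 6956.
Solve by successive substitution. Start with x ≡ 1 (mod 4).
  Combine with x ≡ 10 (mod 47): write x = 1 + 4·t and require 1 + 4·t ≡ 10 (mod 47), i.e. 4·t ≡ 10 − 1 ≡ 9 (mod 47). Since 4^(−1) ≡ 12 (mod 47), t ≡ 12·9 ≡ 14 (mod 47). So x ≡ 1 + 4·14 = 57 (mod 188).
  Combine with x ≡ 27 (mod 37): write x = 57 + 188·t and require 57 + 188·t ≡ 27 (mod 37), i.e. 188·t ≡ 27 − 57 ≡ 7 (mod 37). Since 188^(−1) ≡ 25 (mod 37) (188 ≡ 3 (mod 37)), t ≡ 25·7 ≡ 27 (mod 37). So x ≡ 57 + 188·27 = 5133 (mod 6956).
Unique solution in [0, 6956): x = 5133.

Final answer: x ≡ 5133 (mod 6956); the representative in [0, 6956) is 5133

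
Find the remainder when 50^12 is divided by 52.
Use repeated squaring. Binary(12) = 1100. Walk through the bits of the exponent 12 left-to-right: at each bit after the leading one, square the running value, then multiply by 50 if the bit is 1 (always reducing mod 52):
  bit 1 = 1 (leading): start with 50.
  bit 2 = 1: square 50^2 = 2500 ≡ 4; bit is 1, so multiply 4·50 = 200 ≡ 44 (mod 52).
  bit 3 = 0: square 44^2 = 1936 ≡ 12 (mod 52).
  bit 4 = 0: square 12^2 = 144 ≡ 40 (mod 52).
Final value: 50^12 ≡ 40 (mod 52).

Final answer: 40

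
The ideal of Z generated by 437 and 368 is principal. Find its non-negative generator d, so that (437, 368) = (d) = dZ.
In the PID Z, (a, b) is generated by gcd(a, b). Compute gcd(437, 368) with the extended Euclidean algorithm, tracking rows (r, s, t) with s·437 + t·368 = r:
  row A: (437, 1, 0)   [1·437 + 0·368 = 437]
  row B: (368, 0, 1)   [0·437 + 1·368 = 368]
  437 = 1·368 + 69   → row C = row A − 1·row B = (69, 1, −1)   [check: 1·437 − 1·368 = 69]
  368 = 5·69 + 23   → row D = row B − 5·row C = (23, −5, 6)   [check: −5·437 + 6·368 = 23]
  69 = 3·23 + 0   → remainder 0, stop. gcd = 23 (last nonzero row D).
So gcd(437, 368) = 23, with Bézout identity −5·437 + 6·368 = 23. Containment (⊇): the Bézout identity exhibits 23 as an element of (437, 368), giving (23) ⊆ (437, 368). Containment (⊆): since 23 | 437 and 23 | 368 (437 = 23·19, 368 = 23·16), every Z-linear combination of 437 and 368 is divisible by 23, so (437, 368) ⊆ (23). Therefore (437, 368) = (23), d = 23.

Final answer: (437, 368) = (23); d = 23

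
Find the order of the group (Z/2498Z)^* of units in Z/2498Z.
|(Z/2498Z)^*| = 1248

(Z/2498Z)^* consists of the classes a with gcd(a, 2498) = 1, so its order is φ(2498). φ is multiplicative, with φ(p^e) = p^e − p^(e−1). Factorise 2498 = 2 · 1249. Then
  φ(2498) = (2 − 1) · (1249 − 1) = 1 · 1248 = 1248.
Thus |(Z/2498Z)^*| = 1248.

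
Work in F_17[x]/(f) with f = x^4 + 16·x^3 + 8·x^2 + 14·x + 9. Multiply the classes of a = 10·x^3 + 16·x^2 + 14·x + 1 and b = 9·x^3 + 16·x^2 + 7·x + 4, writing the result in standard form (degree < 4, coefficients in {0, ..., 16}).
a · b ≡ 9·x^3 + x^2 + 6·x + 9 (mod f(x))

Multiply as integer polynomials: a · b = 90·x^6 + 304·x^5 + 452·x^4 + 385·x^3 + 178·x^2 + 63·x + 4. Reducing coefficients mod 17: a · b ≡ 5·x^6 + 15·x^5 + 10·x^4 + 11·x^3 + 8·x^2 + 12·x + 4. Now divide by f(x) = x^4 + 16·x^3 + 8·x^2 + 14·x + 9 in F_17[x], eliminating the leading term at each step:
  leading term 5·x^6: subtract (5·x^2)·f(x) = 5·x^6 + 12·x^5 + 6·x^4 + 2·x^3 + 11·x^2, leaving 3·x^5 + 4·x^4 + 9·x^3 + 14·x^2 + 12·x + 4 (coefficients mod 17)
  leading term 3·x^5: subtract (3·x)·f(x) = 3·x^5 + 14·x^4 + 7·x^3 + 8·x^2 + 10·x, leaving 7·x^4 + 2·x^3 + 6·x^2 + 2·x + 4 (coefficients mod 17)
  leading term 7·x^4: subtract (7)·f(x) = 7·x^4 + 10·x^3 + 5·x^2 + 13·x + 12, leaving 9·x^3 + x^2 + 6·x + 9 (coefficients mod 17)
The degree is now < 4, so this is the remainder. Hence a · b ≡ 9·x^3 + x^2 + 6·x + 9 in F_17[x]/(f).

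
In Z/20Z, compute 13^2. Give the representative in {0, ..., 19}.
9

Use repeated squaring. Binary(2) = 10. Walk through the bits of the exponent 2 left-to-right: at each bit after the leading one, square the running value, then multiply by 13 if the bit is 1 (always reducing mod 20):
  bit 1 = 1 (leading): start with 13.
  bit 2 = 0: square 13^2 = 169 ≡ 9 (mod 20).
Final value: 13^2 ≡ 9 (mod 20).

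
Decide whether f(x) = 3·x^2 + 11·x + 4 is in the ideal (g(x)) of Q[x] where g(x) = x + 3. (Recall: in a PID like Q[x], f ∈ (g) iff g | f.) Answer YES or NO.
In Q[x] the ideal (g) consists of all multiples of g, so f ∈ (g) iff g | f, i.e. iff the remainder of f on division by g is 0. Divide f by g (g is monic, so eliminate the leading term of the running remainder at each step):
  leading term 3·x^2: subtract (3·x)·g(x) = 3·x^2 + 9·x, leaving 2·x + 4
  leading term 2·x: subtract (2)·g(x) = 2·x + 6, leaving -2
The remainder r(x) = -2 ≠ 0 (and deg r < deg g), so g ∤ f, i.e. f ∉ (g).

Final answer: NO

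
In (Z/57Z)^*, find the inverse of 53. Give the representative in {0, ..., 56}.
53^(−1) ≡ 14 (mod 57)

Apply the extended Euclidean algorithm to (57, 53), tracking rows (r, s, t) with s·57 + t·53 = r. Each division r_prev = q·r_cur + r_new produces the new row as (previous row) − q·(current row):
  row A: (57, 1, 0)   [1·57 + 0·53 = 57]
  row B: (53, 0, 1)   [0·57 + 1·53 = 53]
  57 = 1·53 + 4   → row C = row A − 1·row B = (4, 1, −1)   [check: 1·57 − 1·53 = 4]
  53 = 13·4 + 1   → row D = row B − 13·row C = (1, −13, 14)   [check: −13·57 + 14·53 = 1]
  4 = 4·1 + 0   → remainder 0, stop. gcd = 1 (last nonzero row D).
The gcd is 1, so 53 is invertible mod 57. The last nonzero row gives −13·57 + 14·53 = 1, so t = 14. So 53^(−1) ≡ 14 (mod 57). Verify: 53 · 14 = 742 ≡ 1 (mod 57). ✓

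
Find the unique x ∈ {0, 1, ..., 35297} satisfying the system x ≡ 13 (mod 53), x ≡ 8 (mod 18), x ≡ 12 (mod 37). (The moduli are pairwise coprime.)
x ≡ 23174 (mod 35298); the representative in [0, 35298) is 23174

The moduli 53, 18, 37 are pairwise coprime, so by the CRT there is a unique solution mod 53·18·37 = 35298.
Solve by successive substitution. Start with x ≡ 13 (mod 53).
  Combine with x ≡ 8 (mod 18): write x = 13 + 53·t and require 13 + 53·t ≡ 8 (mod 18), i.e. 53·t ≡ 8 − 13 ≡ 13 (mod 18). Since 53^(−1) ≡ 17 (mod 18) (53 ≡ 17 (mod 18)), t ≡ 17·13 ≡ 5 (mod 18). So x ≡ 13 + 53·5 = 278 (mod 954).
  Combine with x ≡ 12 (mod 37): write x = 278 + 954·t and require 278 + 954·t ≡ 12 (mod 37), i.e. 954·t ≡ 12 − 278 ≡ 30 (mod 37). Since 954^(−1) ≡ 23 (mod 37) (954 ≡ 29 (mod 37)), t ≡ 23·30 ≡ 24 (mod 37). So x ≡ 278 + 954·24 = 23174 (mod 35298).
Unique solution in [0, 35298): x = 23174.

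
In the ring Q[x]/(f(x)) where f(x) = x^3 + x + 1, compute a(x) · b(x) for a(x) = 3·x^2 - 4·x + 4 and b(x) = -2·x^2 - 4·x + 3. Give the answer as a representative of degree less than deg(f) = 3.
First multiply in Q[x] without reducing: a · b = -6·x^4 - 4·x^3 + 17·x^2 - 28·x + 12. Now divide by f(x) = x^3 + x + 1, eliminating the leading term at each step:
  leading term -6·x^4: subtract (-6·x)·f(x) = -6·x^4 - 6·x^2 - 6·x, leaving -4·x^3 + 23·x^2 - 22·x + 12
  leading term -4·x^3: subtract (-4)·f(x) = -4·x^3 - 4·x - 4, leaving 23·x^2 - 18·x + 16
The degree is now < 3, so this is the remainder. Hence a · b ≡ 23·x^2 - 18·x + 16 in Q[x]/(f).

Final answer: a · b ≡ 23·x^2 - 18·x + 16 (mod f(x))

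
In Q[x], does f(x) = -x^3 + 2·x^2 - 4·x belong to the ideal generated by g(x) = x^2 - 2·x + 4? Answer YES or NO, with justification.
In Q[x] the ideal (g) consists of all multiples of g, so f ∈ (g) iff g | f, i.e. iff the remainder of f on division by g is 0. Divide f by g (g is monic, so eliminate the leading term of the running remainder at each step):
  leading term -x^3: subtract (-x)·g(x) = -x^3 + 2·x^2 - 4·x, leaving 0
The remainder is 0, so f(x) = g(x) · h(x) with h(x) = -x. Hence g | f, i.e. f ∈ (g).

Final answer: YES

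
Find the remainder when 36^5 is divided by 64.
Use repeated squaring. Binary(5) = 101. Walk through the bits of the exponent 5 left-to-right: at each bit after the leading one, square the running value, then multiply by 36 if the bit is 1 (always reducing mod 64):
  bit 1 = 1 (leading): start with 36.
  bit 2 = 0: square 36^2 = 1296 ≡ 16 (mod 64).
  bit 3 = 1: square 16^2 = 256 ≡ 0; bit is 1, so multiply 0·36 = 0 (mod 64).
Final value: 36^5 ≡ 0 (mod 64).

Final answer: 0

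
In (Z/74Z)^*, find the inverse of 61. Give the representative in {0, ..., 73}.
Apply the extended Euclidean algorithm to (74, 61), tracking rows (r, s, t) with s·74 + t·61 = r. Each division r_prev = q·r_cur + r_new produces the new row as (previous row) − q·(current row):
  row A: (74, 1, 0)   [1·74 + 0·61 = 74]
  row B: (61, 0, 1)   [0·74 + 1·61 = 61]
  74 = 1·61 + 13   → row C = row A − 1·row B = (13, 1, −1)   [check: 1·74 − 1·61 = 13]
  61 = 4·13 + 9   → row D = row B − 4·row C = (9, −4, 5)   [check: −4·74 + 5·61 = 9]
  13 = 1·9 + 4   → row E = row C − 1·row D = (4, 5, −6)   [check: 5·74 − 6·61 = 4]
  9 = 2·4 + 1   → row F = row D − 2·row E = (1, −14, 17)   [check: −14·74 + 17·61 = 1]
  4 = 4·1 + 0   → remainder 0, stop. gcd = 1 (last nonzero row F).
The gcd is 1, so 61 is invertible mod 74. The last nonzero row gives −14·74 + 17·61 = 1, so t = 17. So 61^(−1) ≡ 17 (mod 74). Verify: 61 · 17 = 1037 ≡ 1 (mod 74). ✓

Final answer: 61^(−1) ≡ 17 (mod 74)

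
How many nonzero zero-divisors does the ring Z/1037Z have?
In Z/1037Z each nonzero element is either a unit (gcd with 1037 is 1) or a zero-divisor (gcd > 1). The number of units is φ(1037): factorise 1037 = 17 · 61, so φ(1037) = (17 − 1) · (61 − 1) = 16 · 60 = 960. The nonzero elements number 1037 − 1 = 1036. Hence the nonzero zero-divisors number 1036 − 960 = 76.

Final answer: Z/1037Z has 76 nonzero zero-divisors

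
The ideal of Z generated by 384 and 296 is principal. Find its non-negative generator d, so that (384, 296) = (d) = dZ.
In the PID Z, (a, b) is generated by gcd(a, b). Compute gcd(384, 296) with the extended Euclidean algorithm, tracking rows (r, s, t) with s·384 + t·296 = r:
  row A: (384, 1, 0)   [1·384 + 0·296 = 384]
  row B: (296, 0, 1)   [0·384 + 1·296 = 296]
  384 = 1·296 + 88   → row C = row A − 1·row B = (88, 1, −1)   [check: 1·384 − 1·296 = 88]
  296 = 3·88 + 32   → row D = row B − 3·row C = (32, −3, 4)   [check: −3·384 + 4·296 = 32]
  88 = 2·32 + 24   → row E = row C − 2·row D = (24, 7, −9)   [check: 7·384 − 9·296 = 24]
  32 = 1·24 + 8   → row F = row D − 1·row E = (8, −10, 13)   [check: −10·384 + 13·296 = 8]
  24 = 3·8 + 0   → remainder 0, stop. gcd = 8 (last nonzero row F).
So gcd(384, 296) = 8, with Bézout identity −10·384 + 13·296 = 8. Containment (⊇): the Bézout identity exhibits 8 as an element of (384, 296), giving (8) ⊆ (384, 296). Containment (⊆): since 8 | 384 and 8 | 296 (384 = 8·48, 296 = 8·37), every Z-linear combination of 384 and 296 is divisible by 8, so (384, 296) ⊆ (8). Therefore (384, 296) = (8), d = 8.

Final answer: (384, 296) = (8); d = 8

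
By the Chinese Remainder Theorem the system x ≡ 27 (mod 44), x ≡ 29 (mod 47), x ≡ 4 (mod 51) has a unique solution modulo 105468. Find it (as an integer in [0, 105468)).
The moduli 44, 47, 51 are pairwise coprime, so by the CRT there is a unique solution mod 44·47·51 = 105468.
Solve by successive substitution. Start with x ≡ 27 (mod 44).
  Combine with x ≡ 29 (mod 47): write x = 27 + 44·t and require 27 + 44·t ≡ 29 (mod 47), i.e. 44·t ≡ 29 − 27 ≡ 2 (mod 47). Since 44^(−1) ≡ 31 (mod 47), t ≡ 31·2 ≡ 15 (mod 47). So x ≡ 27 + 44·15 = 687 (mod 2068).
  Combine with x ≡ 4 (mod 51): write x = 687 + 2068·t and require 687 + 2068·t ≡ 4 (mod 51), i.e. 2068·t ≡ 4 − 687 ≡ 31 (mod 51). Since 2068^(−1) ≡ 31 (mod 51) (2068 ≡ 28 (mod 51)), t ≡ 31·31 ≡ 43 (mod 51). So x ≡ 687 + 2068·43 = 89611 (mod 105468).
Unique solution in [0, 105468): x = 89611.

Final answer: x ≡ 89611 (mod 105468); the representative in [0, 105468) is 89611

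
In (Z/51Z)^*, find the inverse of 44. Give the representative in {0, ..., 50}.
44^(−1) ≡ 29 (mod 51)

Apply the extended Euclidean algorithm to (51, 44), tracking rows (r, s, t) with s·51 + t·44 = r. Each division r_prev = q·r_cur + r_new produces the new row as (previous row) − q·(current row):
  row A: (51, 1, 0)   [1·51 + 0·44 = 51]
  row B: (44, 0, 1)   [0·51 + 1·44 = 44]
  51 = 1·44 + 7   → row C = row A − 1·row B = (7, 1, −1)   [check: 1·51 − 1·44 = 7]
  44 = 6·7 + 2   → row D = row B − 6·row C = (2, −6, 7)   [check: −6·51 + 7·44 = 2]
  7 = 3·2 + 1   → row E = row C − 3·row D = (1, 19, −22)   [check: 19·51 − 22·44 = 1]
  2 = 2·1 + 0   → remainder 0, stop. gcd = 1 (last nonzero row E).
The gcd is 1, so 44 is invertible mod 51. The last nonzero row gives 19·51 − 22·44 = 1, so t = −22. So 44^(−1) ≡ −22 ≡ 29 (mod 51). Verify: 44 · 29 = 1276 ≡ 1 (mod 51). ✓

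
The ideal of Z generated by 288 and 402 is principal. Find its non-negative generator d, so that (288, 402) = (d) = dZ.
In the PID Z, (a, b) is generated by gcd(a, b). Compute gcd(402, 288) with the extended Euclidean algorithm, tracking rows (r, s, t) with s·402 + t·288 = r:
  row A: (402, 1, 0)   [1·402 + 0·288 = 402]
  row B: (288, 0, 1)   [0·402 + 1·288 = 288]
  402 = 1·288 + 114   → row C = row A − 1·row B = (114, 1, −1)   [check: 1·402 − 1·288 = 114]
  288 = 2·114 + 60   → row D = row B − 2·row C = (60, −2, 3)   [check: −2·402 + 3·288 = 60]
  114 = 1·60 + 54   → row E = row C − 1·row D = (54, 3, −4)   [check: 3·402 − 4·288 = 54]
  60 = 1·54 + 6   → row F = row D − 1·row E = (6, −5, 7)   [check: −5·402 + 7·288 = 6]
  54 = 9·6 + 0   → remainder 0, stop. gcd = 6 (last nonzero row F).
So gcd(288, 402) = 6, with Bézout identity −5·402 + 7·288 = 6. Containment (⊇): the Bézout identity exhibits 6 as an element of (288, 402), giving (6) ⊆ (288, 402). Containment (⊆): since 6 | 288 and 6 | 402 (288 = 6·48, 402 = 6·67), every Z-linear combination of 288 and 402 is divisible by 6, so (288, 402) ⊆ (6). Therefore (288, 402) = (6), d = 6.

Final answer: (288, 402) = (6); d = 6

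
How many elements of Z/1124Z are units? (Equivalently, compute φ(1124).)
Z/1124Z has φ(1124) = 560 units

An element a ∈ Z/1124Z is a unit iff gcd(a, 1124) = 1, so the number of units is φ(1124). φ is multiplicative, with φ(p^e) = p^e − p^(e−1). Factorise 1124 = 2^2 · 281. Then
  φ(1124) = (2^2 − 2^1) · (281 − 1) = 2 · 280 = 560.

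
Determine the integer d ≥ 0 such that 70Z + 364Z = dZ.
(70, 364) = (14); d = 14

In the PID Z, (a, b) is generated by gcd(a, b). Compute gcd(364, 70) with the extended Euclidean algorithm, tracking rows (r, s, t) with s·364 + t·70 = r:
  row A: (364, 1, 0)   [1·364 + 0·70 = 364]
  row B: (70, 0, 1)   [0·364 + 1·70 = 70]
  364 = 5·70 + 14   → row C = row A − 5·row B = (14, 1, −5)   [check: 1·364 − 5·70 = 14]
  70 = 5·14 + 0   → remainder 0, stop. gcd = 14 (last nonzero row C).
So gcd(70, 364) = 14, with Bézout identity 1·364 − 5·70 = 14. Containment (⊇): the Bézout identity exhibits 14 as an element of (70, 364), giving (14) ⊆ (70, 364). Containment (⊆): since 14 | 70 and 14 | 364 (70 = 14·5, 364 = 14·26), every Z-linear combination of 70 and 364 is divisible by 14, so (70, 364) ⊆ (14). Therefore (70, 364) = (14), d = 14.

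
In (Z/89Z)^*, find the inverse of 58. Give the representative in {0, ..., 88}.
58^(−1) ≡ 66 (mod 89)

Apply the extended Euclidean algorithm to (89, 58), tracking rows (r, s, t) with s·89 + t·58 = r. Each division r_prev = q·r_cur + r_new produces the new row as (previous row) − q·(current row):
  row A: (89, 1, 0)   [1·89 + 0·58 = 89]
  row B: (58, 0, 1)   [0·89 + 1·58 = 58]
  89 = 1·58 + 31   → row C = row A − 1·row B = (31, 1, −1)   [check: 1·89 − 1·58 = 31]
  58 = 1·31 + 27   → row D = row B − 1·row C = (27, −1, 2)   [check: −1·89 + 2·58 = 27]
  31 = 1·27 + 4   → row E = row C − 1·row D = (4, 2, −3)   [check: 2·89 − 3·58 = 4]
  27 = 6·4 + 3   → row F = row D − 6·row E = (3, −13, 20)   [check: −13·89 + 20·58 = 3]
  4 = 1·3 + 1   → row G = row E − 1·row F = (1, 15, −23)   [check: 15·89 − 23·58 = 1]
  3 = 3·1 + 0   → remainder 0, stop. gcd = 1 (last nonzero row G).
The gcd is 1, so 58 is invertible mod 89. The last nonzero row gives 15·89 − 23·58 = 1, so t = −23. So 58^(−1) ≡ −23 ≡ 66 (mod 89). Verify: 58 · 66 = 3828 ≡ 1 (mod 89). ✓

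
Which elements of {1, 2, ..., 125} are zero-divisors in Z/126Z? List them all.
nonzero zero-divisors of Z/126Z = {2, 3, 4, 6, 7, 8, 9, 10, 12, 14, 15, 16, 18, 20, 21, 22, 24, 26, 27, 28, 30, 32, 33, 34, 35, 36, 38, 39, 40, 42, 44, 45, 46, 48, 49, 50, 51, 52, 54, 56, 57, 58, 60, 62, 63, 64, 66, 68, 69, 70, 72, 74, 75, 76, 77, 78, 80, 81, 82, 84, 86, 87, 88, 90, 91, 92, 93, 94, 96, 98, 99, 100, 102, 104, 105, 106, 108, 110, 111, 112, 114, 116, 117, 118, 119, 120, 122, 123, 124}

An element a ∈ Z/126Z (with a ≠ 0) is a zero-divisor iff gcd(a, 126) > 1 (because a is a unit precisely when gcd(a, n) = 1, and in Z/nZ every nonzero, non-unit element is a zero-divisor). Scan a = 1, ..., 125 and keep those with gcd(a, 126) > 1:
  gcd(2, 126) = 2, gcd(3, 126) = 3, gcd(4, 126) = 2, gcd(6, 126) = 6, gcd(7, 126) = 7, gcd(8, 126) = 2, gcd(9, 126) = 9, gcd(10, 126) = 2, gcd(12, 126) = 6, gcd(14, 126) = 14, gcd(15, 126) = 3, gcd(16, 126) = 2, gcd(18, 126) = 18, gcd(20, 126) = 2, gcd(21, 126) = 21, gcd(22, 126) = 2, gcd(24, 126) = 6, gcd(26, 126) = 2, gcd(27, 126) = 9, gcd(28, 126) = 14, gcd(30, 126) = 6, gcd(32, 126) = 2, gcd(33, 126) = 3, gcd(34, 126) = 2, gcd(35, 126) = 7, gcd(36, 126) = 18, gcd(38, 126) = 2, gcd(39, 126) = 3, gcd(40, 126) = 2, gcd(42, 126) = 42, gcd(44, 126) = 2, gcd(45, 126) = 9, gcd(46, 126) = 2, gcd(48, 126) = 6, gcd(49, 126) = 7, gcd(50, 126) = 2, gcd(51, 126) = 3, gcd(52, 126) = 2, gcd(54, 126) = 18, gcd(56, 126) = 14, gcd(57, 126) = 3, gcd(58, 126) = 2, gcd(60, 126) = 6, gcd(62, 126) = 2, gcd(63, 126) = 63, gcd(64, 126) = 2, gcd(66, 126) = 6, gcd(68, 126) = 2, gcd(69, 126) = 3, gcd(70, 126) = 14, gcd(72, 126) = 18, gcd(74, 126) = 2, gcd(75, 126) = 3, gcd(76, 126) = 2, gcd(77, 126) = 7, gcd(78, 126) = 6, gcd(80, 126) = 2, gcd(81, 126) = 9, gcd(82, 126) = 2, gcd(84, 126) = 42, gcd(86, 126) = 2, gcd(87, 126) = 3, gcd(88, 126) = 2, gcd(90, 126) = 18, gcd(91, 126) = 7, gcd(92, 126) = 2, gcd(93, 126) = 3, gcd(94, 126) = 2, gcd(96, 126) = 6, gcd(98, 126) = 14, gcd(99, 126) = 9, gcd(100, 126) = 2, gcd(102, 126) = 6, gcd(104, 126) = 2, gcd(105, 126) = 21, gcd(106, 126) = 2, gcd(108, 126) = 18, gcd(110, 126) = 2, gcd(111, 126) = 3, gcd(112, 126) = 14, gcd(114, 126) = 6, gcd(116, 126) = 2, gcd(117, 126) = 9, gcd(118, 126) = 2, gcd(119, 126) = 7, gcd(120, 126) = 6, gcd(122, 126) = 2, gcd(123, 126) = 3, gcd(124, 126) = 2.
All other a ∈ {1, ..., 125} have gcd(a, 126) = 1 and are units. So the nonzero zero-divisors are exactly the 89 values of a appearing in this scan.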